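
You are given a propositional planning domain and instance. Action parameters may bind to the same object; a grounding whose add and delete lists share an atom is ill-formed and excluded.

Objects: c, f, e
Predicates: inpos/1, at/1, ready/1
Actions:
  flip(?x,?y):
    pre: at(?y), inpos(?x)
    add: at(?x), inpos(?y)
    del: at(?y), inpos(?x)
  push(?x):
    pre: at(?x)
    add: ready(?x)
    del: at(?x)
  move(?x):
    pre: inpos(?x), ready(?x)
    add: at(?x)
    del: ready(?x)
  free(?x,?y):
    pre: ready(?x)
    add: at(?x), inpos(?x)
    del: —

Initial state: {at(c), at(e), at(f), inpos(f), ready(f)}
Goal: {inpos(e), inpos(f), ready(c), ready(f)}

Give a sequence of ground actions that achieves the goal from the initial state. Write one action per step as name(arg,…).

flip(f,e); push(c); free(f,c)

1. flip(f,e)  →  {at(c), at(f), inpos(e), ready(f)}
2. push(c)  →  {at(f), inpos(e), ready(c), ready(f)}
3. free(f,c)  →  {at(f), inpos(e), inpos(f), ready(c), ready(f)}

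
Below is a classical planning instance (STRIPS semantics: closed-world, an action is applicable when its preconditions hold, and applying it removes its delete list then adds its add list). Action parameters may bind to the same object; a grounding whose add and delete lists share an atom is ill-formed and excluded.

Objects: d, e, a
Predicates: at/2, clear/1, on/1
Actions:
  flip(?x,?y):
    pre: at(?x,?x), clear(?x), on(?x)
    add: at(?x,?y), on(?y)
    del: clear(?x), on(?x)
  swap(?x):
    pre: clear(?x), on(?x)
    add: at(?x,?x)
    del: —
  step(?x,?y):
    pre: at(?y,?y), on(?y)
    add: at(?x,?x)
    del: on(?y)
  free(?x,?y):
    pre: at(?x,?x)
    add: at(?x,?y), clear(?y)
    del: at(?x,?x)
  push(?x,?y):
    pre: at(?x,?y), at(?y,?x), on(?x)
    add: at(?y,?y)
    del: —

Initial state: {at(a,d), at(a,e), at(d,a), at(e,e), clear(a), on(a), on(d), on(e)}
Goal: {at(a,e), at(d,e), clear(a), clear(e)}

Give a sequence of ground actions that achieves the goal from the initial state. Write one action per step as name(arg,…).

1. step(d,e)  →  {at(a,d), at(a,e), at(d,a), at(d,d), at(e,e), clear(a), on(a), on(d)}
2. free(d,e)  →  {at(a,d), at(a,e), at(d,a), at(d,e), at(e,e), clear(a), clear(e), on(a), on(d)}

step(d,e); free(d,e)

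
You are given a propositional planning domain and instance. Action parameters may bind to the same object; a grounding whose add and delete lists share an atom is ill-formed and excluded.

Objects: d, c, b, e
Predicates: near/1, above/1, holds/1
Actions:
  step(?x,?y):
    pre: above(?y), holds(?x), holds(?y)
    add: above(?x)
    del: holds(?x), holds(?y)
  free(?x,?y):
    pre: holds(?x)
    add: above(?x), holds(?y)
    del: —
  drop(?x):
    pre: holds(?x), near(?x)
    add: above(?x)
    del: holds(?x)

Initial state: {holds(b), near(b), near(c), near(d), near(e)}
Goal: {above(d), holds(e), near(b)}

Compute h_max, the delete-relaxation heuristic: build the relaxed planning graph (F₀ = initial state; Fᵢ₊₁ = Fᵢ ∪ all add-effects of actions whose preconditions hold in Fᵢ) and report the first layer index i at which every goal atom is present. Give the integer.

F0 = init (5 atoms)
F1 = F0 ∪ {above(b), holds(c), holds(d), holds(e)}  (9 atoms)
F2 = F1 ∪ {above(c), above(d), above(e)}  (12 atoms)
goal ⊆ F2  ⇒  h_max = 2

2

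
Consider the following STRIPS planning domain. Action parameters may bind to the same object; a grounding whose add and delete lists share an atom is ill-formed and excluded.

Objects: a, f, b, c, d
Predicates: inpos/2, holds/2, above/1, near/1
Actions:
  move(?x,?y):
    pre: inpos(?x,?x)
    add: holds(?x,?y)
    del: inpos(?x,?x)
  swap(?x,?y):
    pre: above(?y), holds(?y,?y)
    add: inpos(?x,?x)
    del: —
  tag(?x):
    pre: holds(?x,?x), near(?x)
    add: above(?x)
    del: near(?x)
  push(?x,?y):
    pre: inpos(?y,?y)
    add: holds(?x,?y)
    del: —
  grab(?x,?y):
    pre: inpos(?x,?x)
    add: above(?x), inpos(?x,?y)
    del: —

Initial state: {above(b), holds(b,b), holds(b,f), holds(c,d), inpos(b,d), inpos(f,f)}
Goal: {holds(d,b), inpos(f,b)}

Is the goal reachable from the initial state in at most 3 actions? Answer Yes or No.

Yes

1. swap(b,b)  →  {above(b), holds(b,b), holds(b,f), holds(c,d), inpos(b,b), inpos(b,d), inpos(f,f)}
2. push(d,b)  →  {above(b), holds(b,b), holds(b,f), holds(c,d), holds(d,b), inpos(b,b), inpos(b,d), inpos(f,f)}
3. grab(f,b)  →  {above(b), above(f), holds(b,b), holds(b,f), holds(c,d), holds(d,b), inpos(b,b), inpos(b,d), inpos(f,b), inpos(f,f)}
optimal plan length = 3; 3 ≤ 3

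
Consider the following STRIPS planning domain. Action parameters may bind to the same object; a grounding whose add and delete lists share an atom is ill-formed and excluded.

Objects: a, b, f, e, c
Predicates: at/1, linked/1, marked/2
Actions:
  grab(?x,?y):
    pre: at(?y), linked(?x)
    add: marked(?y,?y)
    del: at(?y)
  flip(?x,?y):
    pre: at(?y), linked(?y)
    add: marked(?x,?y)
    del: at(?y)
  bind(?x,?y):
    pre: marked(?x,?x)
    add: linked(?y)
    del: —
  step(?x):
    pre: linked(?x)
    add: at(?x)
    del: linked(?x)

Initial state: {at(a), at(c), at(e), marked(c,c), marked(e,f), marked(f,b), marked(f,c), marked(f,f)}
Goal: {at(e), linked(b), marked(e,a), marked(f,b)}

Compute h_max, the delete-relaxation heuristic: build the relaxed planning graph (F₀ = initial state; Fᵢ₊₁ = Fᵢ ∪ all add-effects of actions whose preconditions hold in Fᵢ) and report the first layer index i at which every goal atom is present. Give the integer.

2

F0 = init (8 atoms)
F1 = F0 ∪ {linked(a), linked(b), linked(c), linked(e), linked(f)}  (13 atoms)
F2 = F1 ∪ {at(b), at(f), marked(a,a), marked(a,c), marked(a,e), marked(b,a), marked(b,c), marked(b,e), marked(c,a), marked(c,e), marked(e,a), marked(e,c), marked(e,e), marked(f,a), marked(f,e)}  (28 atoms)
goal ⊆ F2  ⇒  h_max = 2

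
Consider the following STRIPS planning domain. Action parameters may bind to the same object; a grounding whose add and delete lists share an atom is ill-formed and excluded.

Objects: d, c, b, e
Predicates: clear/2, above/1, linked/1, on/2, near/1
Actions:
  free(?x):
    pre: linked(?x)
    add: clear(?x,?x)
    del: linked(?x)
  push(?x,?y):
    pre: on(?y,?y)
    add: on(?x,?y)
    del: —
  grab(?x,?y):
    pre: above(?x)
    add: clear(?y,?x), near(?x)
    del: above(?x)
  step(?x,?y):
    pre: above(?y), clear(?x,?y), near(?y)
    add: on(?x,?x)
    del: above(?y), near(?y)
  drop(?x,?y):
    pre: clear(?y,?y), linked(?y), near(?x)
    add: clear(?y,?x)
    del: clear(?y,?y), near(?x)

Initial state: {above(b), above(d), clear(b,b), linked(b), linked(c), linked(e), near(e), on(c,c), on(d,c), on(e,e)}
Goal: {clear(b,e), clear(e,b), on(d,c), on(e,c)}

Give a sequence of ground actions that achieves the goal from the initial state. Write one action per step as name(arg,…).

push(e,c); grab(b,e); drop(e,b)

1. push(e,c)  →  {above(b), above(d), clear(b,b), linked(b), linked(c), linked(e), near(e), on(c,c), on(d,c), on(e,c), on(e,e)}
2. grab(b,e)  →  {above(d), clear(b,b), clear(e,b), linked(b), linked(c), linked(e), near(b), near(e), on(c,c), on(d,c), on(e,c), on(e,e)}
3. drop(e,b)  →  {above(d), clear(b,e), clear(e,b), linked(b), linked(c), linked(e), near(b), on(c,c), on(d,c), on(e,c), on(e,e)}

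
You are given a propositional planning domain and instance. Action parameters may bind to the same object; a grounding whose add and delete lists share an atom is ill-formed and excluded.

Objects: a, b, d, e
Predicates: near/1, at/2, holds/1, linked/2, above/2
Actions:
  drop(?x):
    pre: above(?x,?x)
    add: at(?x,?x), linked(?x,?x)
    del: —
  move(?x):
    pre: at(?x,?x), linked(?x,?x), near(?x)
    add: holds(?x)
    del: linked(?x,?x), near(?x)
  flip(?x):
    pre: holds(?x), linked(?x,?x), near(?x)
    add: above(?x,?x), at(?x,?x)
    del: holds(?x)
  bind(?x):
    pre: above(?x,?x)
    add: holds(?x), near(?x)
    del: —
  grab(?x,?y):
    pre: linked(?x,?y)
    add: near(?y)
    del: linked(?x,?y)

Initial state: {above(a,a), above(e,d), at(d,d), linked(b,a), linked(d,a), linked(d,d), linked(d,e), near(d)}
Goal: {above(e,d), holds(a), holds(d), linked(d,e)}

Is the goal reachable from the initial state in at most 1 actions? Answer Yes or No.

1. move(d)  →  {above(a,a), above(e,d), at(d,d), holds(d), linked(b,a), linked(d,a), linked(d,e)}
2. bind(a)  →  {above(a,a), above(e,d), at(d,d), holds(a), holds(d), linked(b,a), linked(d,a), linked(d,e), near(a)}
optimal plan length = 2; 2 > 1

No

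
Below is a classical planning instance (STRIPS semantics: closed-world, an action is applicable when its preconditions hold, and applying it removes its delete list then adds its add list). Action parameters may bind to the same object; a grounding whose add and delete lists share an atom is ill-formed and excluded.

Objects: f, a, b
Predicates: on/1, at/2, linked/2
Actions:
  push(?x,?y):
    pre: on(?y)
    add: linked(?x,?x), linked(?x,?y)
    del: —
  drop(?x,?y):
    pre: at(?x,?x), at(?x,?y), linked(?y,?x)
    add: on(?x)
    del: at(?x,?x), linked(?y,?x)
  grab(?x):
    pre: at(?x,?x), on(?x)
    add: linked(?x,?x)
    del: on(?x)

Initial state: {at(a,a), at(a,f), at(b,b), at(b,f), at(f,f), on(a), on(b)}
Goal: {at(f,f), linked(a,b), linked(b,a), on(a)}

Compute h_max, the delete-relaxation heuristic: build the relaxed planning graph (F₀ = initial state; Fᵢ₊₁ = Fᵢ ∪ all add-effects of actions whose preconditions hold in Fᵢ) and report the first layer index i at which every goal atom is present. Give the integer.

1

F0 = init (7 atoms)
F1 = F0 ∪ {linked(a,a), linked(a,b), linked(b,a), linked(b,b), linked(f,a), linked(f,b), linked(f,f)}  (14 atoms)
goal ⊆ F1  ⇒  h_max = 1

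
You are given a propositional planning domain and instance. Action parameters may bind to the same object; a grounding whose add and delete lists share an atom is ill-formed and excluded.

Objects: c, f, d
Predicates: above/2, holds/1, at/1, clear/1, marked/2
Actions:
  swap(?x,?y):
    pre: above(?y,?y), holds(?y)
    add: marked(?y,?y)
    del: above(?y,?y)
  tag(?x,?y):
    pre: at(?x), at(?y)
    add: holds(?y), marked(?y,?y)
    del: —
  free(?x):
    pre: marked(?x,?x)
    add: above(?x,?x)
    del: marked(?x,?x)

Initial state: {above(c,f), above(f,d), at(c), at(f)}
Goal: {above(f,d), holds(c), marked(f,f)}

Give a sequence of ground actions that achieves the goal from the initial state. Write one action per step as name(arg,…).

tag(c,c); tag(c,f)

1. tag(c,c)  →  {above(c,f), above(f,d), at(c), at(f), holds(c), marked(c,c)}
2. tag(c,f)  →  {above(c,f), above(f,d), at(c), at(f), holds(c), holds(f), marked(c,c), marked(f,f)}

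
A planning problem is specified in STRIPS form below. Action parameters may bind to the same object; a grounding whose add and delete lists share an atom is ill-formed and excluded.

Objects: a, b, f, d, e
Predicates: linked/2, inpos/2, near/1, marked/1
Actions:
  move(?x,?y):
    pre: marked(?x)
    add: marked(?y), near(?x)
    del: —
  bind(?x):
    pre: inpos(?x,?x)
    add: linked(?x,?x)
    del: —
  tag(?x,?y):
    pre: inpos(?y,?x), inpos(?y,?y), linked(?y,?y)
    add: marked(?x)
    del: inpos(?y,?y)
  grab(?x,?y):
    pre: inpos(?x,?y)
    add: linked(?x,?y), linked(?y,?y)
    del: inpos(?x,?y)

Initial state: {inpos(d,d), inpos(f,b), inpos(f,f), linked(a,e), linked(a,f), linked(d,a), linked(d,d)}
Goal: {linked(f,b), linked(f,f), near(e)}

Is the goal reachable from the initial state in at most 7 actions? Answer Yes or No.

Yes

1. bind(f)  →  {inpos(d,d), inpos(f,b), inpos(f,f), linked(a,e), linked(a,f), linked(d,a), linked(d,d), linked(f,f)}
2. tag(b,f)  →  {inpos(d,d), inpos(f,b), linked(a,e), linked(a,f), linked(d,a), linked(d,d), linked(f,f), marked(b)}
3. move(b,e)  →  {inpos(d,d), inpos(f,b), linked(a,e), linked(a,f), linked(d,a), linked(d,d), linked(f,f), marked(b), marked(e), near(b)}
4. move(e,a)  →  {inpos(d,d), inpos(f,b), linked(a,e), linked(a,f), linked(d,a), linked(d,d), linked(f,f), marked(a), marked(b), marked(e), near(b), near(e)}
5. grab(f,b)  →  {inpos(d,d), linked(a,e), linked(a,f), linked(b,b), linked(d,a), linked(d,d), linked(f,b), linked(f,f), marked(a), marked(b), marked(e), near(b), near(e)}
optimal plan length = 5; 5 ≤ 7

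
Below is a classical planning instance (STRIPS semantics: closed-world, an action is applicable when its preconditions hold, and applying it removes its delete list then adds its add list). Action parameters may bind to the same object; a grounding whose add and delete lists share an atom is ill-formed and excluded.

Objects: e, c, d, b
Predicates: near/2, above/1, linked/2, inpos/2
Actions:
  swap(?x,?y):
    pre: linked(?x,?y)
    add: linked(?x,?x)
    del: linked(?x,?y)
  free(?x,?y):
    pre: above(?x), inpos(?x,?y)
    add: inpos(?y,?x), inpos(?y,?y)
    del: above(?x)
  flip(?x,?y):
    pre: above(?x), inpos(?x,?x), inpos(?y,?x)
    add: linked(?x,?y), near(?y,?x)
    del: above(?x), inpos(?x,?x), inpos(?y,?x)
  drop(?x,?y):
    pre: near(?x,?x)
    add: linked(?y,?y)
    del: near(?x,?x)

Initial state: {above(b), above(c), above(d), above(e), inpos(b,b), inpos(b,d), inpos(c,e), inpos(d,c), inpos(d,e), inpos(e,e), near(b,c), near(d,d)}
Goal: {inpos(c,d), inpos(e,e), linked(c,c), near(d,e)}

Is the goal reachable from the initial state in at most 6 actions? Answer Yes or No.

Yes

1. free(d,c)  →  {above(b), above(c), above(e), inpos(b,b), inpos(b,d), inpos(c,c), inpos(c,d), inpos(c,e), inpos(d,c), inpos(d,e), inpos(e,e), near(b,c), near(d,d)}
2. flip(e,d)  →  {above(b), above(c), inpos(b,b), inpos(b,d), inpos(c,c), inpos(c,d), inpos(c,e), inpos(d,c), linked(e,d), near(b,c), near(d,d), near(d,e)}
3. free(c,e)  →  {above(b), inpos(b,b), inpos(b,d), inpos(c,c), inpos(c,d), inpos(c,e), inpos(d,c), inpos(e,c), inpos(e,e), linked(e,d), near(b,c), near(d,d), near(d,e)}
4. drop(d,c)  →  {above(b), inpos(b,b), inpos(b,d), inpos(c,c), inpos(c,d), inpos(c,e), inpos(d,c), inpos(e,c), inpos(e,e), linked(c,c), linked(e,d), near(b,c), near(d,e)}
optimal plan length = 4; 4 ≤ 6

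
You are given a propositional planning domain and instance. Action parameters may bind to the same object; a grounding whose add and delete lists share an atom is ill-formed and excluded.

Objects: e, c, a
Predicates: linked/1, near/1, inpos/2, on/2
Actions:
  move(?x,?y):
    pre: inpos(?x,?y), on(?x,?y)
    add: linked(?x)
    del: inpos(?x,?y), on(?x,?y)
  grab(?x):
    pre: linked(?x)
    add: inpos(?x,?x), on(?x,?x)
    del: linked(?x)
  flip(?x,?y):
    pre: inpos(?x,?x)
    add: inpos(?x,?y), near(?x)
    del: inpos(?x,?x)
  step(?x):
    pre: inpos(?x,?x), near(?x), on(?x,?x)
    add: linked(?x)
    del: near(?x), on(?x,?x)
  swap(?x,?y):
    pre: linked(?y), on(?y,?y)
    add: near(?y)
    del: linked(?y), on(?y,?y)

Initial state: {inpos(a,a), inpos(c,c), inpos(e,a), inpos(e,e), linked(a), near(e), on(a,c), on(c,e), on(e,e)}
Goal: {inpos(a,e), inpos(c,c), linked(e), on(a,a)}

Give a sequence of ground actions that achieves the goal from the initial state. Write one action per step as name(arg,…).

move(e,e); grab(a); flip(a,e)

1. move(e,e)  →  {inpos(a,a), inpos(c,c), inpos(e,a), linked(a), linked(e), near(e), on(a,c), on(c,e)}
2. grab(a)  →  {inpos(a,a), inpos(c,c), inpos(e,a), linked(e), near(e), on(a,a), on(a,c), on(c,e)}
3. flip(a,e)  →  {inpos(a,e), inpos(c,c), inpos(e,a), linked(e), near(a), near(e), on(a,a), on(a,c), on(c,e)}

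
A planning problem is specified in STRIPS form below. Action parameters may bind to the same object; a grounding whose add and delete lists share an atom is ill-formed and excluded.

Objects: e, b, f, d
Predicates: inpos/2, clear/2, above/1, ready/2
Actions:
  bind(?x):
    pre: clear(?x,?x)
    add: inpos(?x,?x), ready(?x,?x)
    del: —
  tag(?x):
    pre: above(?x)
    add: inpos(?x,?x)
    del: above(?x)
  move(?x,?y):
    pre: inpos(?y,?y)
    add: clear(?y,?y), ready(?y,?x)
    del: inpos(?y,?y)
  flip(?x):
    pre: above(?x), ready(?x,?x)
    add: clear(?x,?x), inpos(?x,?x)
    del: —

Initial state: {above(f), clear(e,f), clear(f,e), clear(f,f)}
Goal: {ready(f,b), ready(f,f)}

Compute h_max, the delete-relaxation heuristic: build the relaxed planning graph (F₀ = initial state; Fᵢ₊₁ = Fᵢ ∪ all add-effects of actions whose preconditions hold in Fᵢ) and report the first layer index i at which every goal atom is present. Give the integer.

F0 = init (4 atoms)
F1 = F0 ∪ {inpos(f,f), ready(f,f)}  (6 atoms)
F2 = F1 ∪ {ready(f,b), ready(f,d), ready(f,e)}  (9 atoms)
goal ⊆ F2  ⇒  h_max = 2

2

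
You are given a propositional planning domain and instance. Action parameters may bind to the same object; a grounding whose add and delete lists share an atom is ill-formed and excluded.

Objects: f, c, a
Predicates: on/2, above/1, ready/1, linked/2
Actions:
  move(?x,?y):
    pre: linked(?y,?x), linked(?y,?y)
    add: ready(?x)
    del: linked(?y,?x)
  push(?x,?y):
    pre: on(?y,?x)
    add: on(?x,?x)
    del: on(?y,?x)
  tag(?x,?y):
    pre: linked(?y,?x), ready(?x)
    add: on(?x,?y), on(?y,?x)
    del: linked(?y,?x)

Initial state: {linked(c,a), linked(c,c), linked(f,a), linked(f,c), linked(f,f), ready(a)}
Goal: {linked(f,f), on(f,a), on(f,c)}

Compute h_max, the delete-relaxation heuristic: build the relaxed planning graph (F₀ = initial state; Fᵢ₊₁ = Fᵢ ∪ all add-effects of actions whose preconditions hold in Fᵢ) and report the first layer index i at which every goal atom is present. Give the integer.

F0 = init (6 atoms)
F1 = F0 ∪ {on(a,c), on(a,f), on(c,a), on(f,a), ready(c), ready(f)}  (12 atoms)
F2 = F1 ∪ {on(a,a), on(c,c), on(c,f), on(f,c), on(f,f)}  (17 atoms)
goal ⊆ F2  ⇒  h_max = 2

2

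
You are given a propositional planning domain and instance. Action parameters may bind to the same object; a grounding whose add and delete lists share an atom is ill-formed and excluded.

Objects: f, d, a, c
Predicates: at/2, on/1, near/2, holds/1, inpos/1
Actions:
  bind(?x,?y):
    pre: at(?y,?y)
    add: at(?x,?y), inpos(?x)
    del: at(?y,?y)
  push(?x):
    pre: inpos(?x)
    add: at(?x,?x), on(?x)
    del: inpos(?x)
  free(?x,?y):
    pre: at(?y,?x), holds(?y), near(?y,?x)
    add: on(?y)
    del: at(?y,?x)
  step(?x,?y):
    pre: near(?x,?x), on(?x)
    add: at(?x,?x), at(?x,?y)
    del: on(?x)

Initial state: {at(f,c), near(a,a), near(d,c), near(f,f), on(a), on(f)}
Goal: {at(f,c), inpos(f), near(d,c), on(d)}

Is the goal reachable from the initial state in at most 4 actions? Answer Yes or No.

1. step(f,f)  →  {at(f,c), at(f,f), near(a,a), near(d,c), near(f,f), on(a)}
2. bind(d,f)  →  {at(d,f), at(f,c), inpos(d), near(a,a), near(d,c), near(f,f), on(a)}
3. push(d)  →  {at(d,d), at(d,f), at(f,c), near(a,a), near(d,c), near(f,f), on(a), on(d)}
4. bind(f,d)  →  {at(d,f), at(f,c), at(f,d), inpos(f), near(a,a), near(d,c), near(f,f), on(a), on(d)}
optimal plan length = 4; 4 ≤ 4

Yes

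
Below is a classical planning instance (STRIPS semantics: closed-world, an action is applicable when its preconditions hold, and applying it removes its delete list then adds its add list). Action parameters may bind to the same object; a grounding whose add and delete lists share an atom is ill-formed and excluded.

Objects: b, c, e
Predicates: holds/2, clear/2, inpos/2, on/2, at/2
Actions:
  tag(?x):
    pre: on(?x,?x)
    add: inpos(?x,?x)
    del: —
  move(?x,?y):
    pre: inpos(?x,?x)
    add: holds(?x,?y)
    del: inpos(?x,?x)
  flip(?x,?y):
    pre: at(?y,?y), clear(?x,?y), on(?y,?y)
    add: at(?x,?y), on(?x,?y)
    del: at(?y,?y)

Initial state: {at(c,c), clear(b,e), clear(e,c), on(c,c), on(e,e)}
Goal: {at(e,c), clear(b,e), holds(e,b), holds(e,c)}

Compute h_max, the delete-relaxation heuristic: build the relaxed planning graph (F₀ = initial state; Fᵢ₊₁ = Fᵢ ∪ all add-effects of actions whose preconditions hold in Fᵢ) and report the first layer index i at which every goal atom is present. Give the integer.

2

F0 = init (5 atoms)
F1 = F0 ∪ {at(e,c), inpos(c,c), inpos(e,e), on(e,c)}  (9 atoms)
F2 = F1 ∪ {holds(c,b), holds(c,c), holds(c,e), holds(e,b), holds(e,c), holds(e,e)}  (15 atoms)
goal ⊆ F2  ⇒  h_max = 2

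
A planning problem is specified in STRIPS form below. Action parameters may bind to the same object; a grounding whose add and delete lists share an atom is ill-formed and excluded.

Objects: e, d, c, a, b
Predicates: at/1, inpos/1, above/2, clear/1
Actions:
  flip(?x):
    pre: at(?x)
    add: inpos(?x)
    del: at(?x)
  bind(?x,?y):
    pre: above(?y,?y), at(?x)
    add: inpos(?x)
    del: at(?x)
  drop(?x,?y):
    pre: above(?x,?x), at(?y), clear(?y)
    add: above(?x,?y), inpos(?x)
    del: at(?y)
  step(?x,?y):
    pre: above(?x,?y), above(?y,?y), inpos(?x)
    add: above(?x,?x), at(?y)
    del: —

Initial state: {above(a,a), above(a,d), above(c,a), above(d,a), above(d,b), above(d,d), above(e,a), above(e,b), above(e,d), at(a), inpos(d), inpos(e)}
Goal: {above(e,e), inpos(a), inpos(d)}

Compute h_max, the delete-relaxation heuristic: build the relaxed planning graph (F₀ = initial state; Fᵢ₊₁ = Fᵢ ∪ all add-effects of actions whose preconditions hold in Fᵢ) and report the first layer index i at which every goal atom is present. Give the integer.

F0 = init (12 atoms)
F1 = F0 ∪ {above(e,e), at(d), inpos(a)}  (15 atoms)
goal ⊆ F1  ⇒  h_max = 1

1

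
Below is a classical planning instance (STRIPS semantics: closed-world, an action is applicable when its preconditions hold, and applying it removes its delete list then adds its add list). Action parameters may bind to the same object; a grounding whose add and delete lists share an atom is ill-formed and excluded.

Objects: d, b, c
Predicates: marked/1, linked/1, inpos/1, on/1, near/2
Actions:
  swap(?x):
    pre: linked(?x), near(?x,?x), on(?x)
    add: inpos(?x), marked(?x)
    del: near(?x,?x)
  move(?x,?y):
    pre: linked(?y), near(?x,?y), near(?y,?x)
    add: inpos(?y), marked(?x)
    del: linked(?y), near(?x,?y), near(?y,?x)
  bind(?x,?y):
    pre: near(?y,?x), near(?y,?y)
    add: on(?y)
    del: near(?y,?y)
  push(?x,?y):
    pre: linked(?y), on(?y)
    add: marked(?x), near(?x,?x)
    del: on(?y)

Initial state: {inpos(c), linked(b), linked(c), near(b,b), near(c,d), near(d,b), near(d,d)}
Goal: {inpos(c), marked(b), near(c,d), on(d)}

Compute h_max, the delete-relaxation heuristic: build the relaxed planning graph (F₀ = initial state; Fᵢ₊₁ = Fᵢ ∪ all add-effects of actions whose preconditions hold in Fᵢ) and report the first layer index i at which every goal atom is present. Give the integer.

1

F0 = init (7 atoms)
F1 = F0 ∪ {inpos(b), marked(b), on(b), on(d)}  (11 atoms)
goal ⊆ F1  ⇒  h_max = 1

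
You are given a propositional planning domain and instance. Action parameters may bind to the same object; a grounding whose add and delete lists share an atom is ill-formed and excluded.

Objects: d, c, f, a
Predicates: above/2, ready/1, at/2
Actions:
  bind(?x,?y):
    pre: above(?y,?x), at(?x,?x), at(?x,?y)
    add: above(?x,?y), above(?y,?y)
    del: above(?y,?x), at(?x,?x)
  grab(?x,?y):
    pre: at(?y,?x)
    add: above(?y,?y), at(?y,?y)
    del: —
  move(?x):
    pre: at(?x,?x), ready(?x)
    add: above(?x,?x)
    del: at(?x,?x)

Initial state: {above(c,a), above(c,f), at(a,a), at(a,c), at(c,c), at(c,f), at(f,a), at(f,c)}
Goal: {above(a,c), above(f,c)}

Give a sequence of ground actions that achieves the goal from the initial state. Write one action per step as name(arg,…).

1. bind(a,c)  →  {above(a,c), above(c,c), above(c,f), at(a,c), at(c,c), at(c,f), at(f,a), at(f,c)}
2. grab(c,f)  →  {above(a,c), above(c,c), above(c,f), above(f,f), at(a,c), at(c,c), at(c,f), at(f,a), at(f,c), at(f,f)}
3. bind(f,c)  →  {above(a,c), above(c,c), above(f,c), above(f,f), at(a,c), at(c,c), at(c,f), at(f,a), at(f,c)}

bind(a,c); grab(c,f); bind(f,c)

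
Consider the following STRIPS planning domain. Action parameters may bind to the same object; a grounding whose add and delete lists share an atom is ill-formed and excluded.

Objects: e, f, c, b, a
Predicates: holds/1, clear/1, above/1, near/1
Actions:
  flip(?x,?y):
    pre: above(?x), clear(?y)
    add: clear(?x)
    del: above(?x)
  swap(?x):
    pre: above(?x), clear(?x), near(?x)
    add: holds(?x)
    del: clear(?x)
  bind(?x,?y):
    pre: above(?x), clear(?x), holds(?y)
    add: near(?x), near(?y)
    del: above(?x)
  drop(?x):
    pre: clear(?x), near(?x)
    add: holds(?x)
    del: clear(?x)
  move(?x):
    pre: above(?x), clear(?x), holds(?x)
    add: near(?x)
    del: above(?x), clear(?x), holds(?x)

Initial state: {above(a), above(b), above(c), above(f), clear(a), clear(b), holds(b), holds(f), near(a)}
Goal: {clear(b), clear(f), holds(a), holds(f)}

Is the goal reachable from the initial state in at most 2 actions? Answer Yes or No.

Yes

1. flip(f,b)  →  {above(a), above(b), above(c), clear(a), clear(b), clear(f), holds(b), holds(f), near(a)}
2. swap(a)  →  {above(a), above(b), above(c), clear(b), clear(f), holds(a), holds(b), holds(f), near(a)}
optimal plan length = 2; 2 ≤ 2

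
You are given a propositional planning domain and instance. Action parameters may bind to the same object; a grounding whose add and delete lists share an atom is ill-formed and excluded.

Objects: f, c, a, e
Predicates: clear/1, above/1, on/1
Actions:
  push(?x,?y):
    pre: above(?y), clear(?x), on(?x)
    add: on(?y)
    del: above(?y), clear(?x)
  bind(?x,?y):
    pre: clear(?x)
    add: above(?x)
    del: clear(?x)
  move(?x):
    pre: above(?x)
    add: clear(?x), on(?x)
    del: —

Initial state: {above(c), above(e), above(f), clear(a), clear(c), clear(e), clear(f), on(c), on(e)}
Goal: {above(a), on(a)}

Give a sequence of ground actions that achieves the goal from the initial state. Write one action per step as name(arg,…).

1. bind(a,f)  →  {above(a), above(c), above(e), above(f), clear(c), clear(e), clear(f), on(c), on(e)}
2. move(a)  →  {above(a), above(c), above(e), above(f), clear(a), clear(c), clear(e), clear(f), on(a), on(c), on(e)}

bind(a,f); move(a)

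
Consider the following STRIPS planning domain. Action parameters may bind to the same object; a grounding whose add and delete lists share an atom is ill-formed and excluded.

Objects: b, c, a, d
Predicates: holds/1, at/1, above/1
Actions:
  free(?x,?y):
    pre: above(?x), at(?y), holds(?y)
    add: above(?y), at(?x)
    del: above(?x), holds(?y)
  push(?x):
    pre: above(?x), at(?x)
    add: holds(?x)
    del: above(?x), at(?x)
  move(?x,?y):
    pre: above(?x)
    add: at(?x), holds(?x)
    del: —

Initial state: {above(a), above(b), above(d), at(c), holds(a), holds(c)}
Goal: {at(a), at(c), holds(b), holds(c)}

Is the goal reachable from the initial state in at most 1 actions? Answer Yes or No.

No

1. move(b,b)  →  {above(a), above(b), above(d), at(b), at(c), holds(a), holds(b), holds(c)}
2. move(a,b)  →  {above(a), above(b), above(d), at(a), at(b), at(c), holds(a), holds(b), holds(c)}
optimal plan length = 2; 2 > 1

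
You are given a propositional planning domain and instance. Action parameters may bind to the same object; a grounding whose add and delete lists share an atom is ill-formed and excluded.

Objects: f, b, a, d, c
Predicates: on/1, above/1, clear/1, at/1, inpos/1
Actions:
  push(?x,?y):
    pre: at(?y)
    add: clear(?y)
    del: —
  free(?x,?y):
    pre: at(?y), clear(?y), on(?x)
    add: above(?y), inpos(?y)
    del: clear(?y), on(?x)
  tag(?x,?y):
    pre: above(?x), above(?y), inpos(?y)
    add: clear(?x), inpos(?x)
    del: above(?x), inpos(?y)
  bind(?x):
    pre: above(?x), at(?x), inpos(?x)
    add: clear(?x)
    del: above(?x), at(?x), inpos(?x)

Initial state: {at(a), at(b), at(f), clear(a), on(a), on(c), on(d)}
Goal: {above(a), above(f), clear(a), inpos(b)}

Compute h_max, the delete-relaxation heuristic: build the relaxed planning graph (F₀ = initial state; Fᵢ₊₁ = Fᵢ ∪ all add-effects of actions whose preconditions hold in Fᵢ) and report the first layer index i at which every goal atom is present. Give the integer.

F0 = init (7 atoms)
F1 = F0 ∪ {above(a), clear(b), clear(f), inpos(a)}  (11 atoms)
F2 = F1 ∪ {above(b), above(f), inpos(b), inpos(f)}  (15 atoms)
goal ⊆ F2  ⇒  h_max = 2

2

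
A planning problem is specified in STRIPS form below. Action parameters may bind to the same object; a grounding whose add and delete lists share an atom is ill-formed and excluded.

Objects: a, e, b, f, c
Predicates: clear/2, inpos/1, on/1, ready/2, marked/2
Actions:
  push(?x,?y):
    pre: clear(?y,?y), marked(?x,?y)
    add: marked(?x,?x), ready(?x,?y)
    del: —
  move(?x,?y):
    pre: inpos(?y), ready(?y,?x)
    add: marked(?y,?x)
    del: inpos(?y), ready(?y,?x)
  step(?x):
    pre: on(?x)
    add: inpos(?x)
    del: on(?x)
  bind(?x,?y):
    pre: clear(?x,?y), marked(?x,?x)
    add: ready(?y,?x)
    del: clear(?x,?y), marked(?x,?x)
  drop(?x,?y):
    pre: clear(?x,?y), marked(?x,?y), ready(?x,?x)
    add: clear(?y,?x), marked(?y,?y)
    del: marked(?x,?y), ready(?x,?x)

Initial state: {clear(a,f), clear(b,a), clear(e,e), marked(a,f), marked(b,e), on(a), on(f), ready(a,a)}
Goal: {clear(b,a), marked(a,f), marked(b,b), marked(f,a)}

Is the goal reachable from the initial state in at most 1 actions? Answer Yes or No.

No

1. push(b,e)  →  {clear(a,f), clear(b,a), clear(e,e), marked(a,f), marked(b,b), marked(b,e), on(a), on(f), ready(a,a), ready(b,e)}
2. step(a)  →  {clear(a,f), clear(b,a), clear(e,e), inpos(a), marked(a,f), marked(b,b), marked(b,e), on(f), ready(a,a), ready(b,e)}
3. move(a,a)  →  {clear(a,f), clear(b,a), clear(e,e), marked(a,a), marked(a,f), marked(b,b), marked(b,e), on(f), ready(b,e)}
4. step(f)  →  {clear(a,f), clear(b,a), clear(e,e), inpos(f), marked(a,a), marked(a,f), marked(b,b), marked(b,e), ready(b,e)}
5. bind(a,f)  →  {clear(b,a), clear(e,e), inpos(f), marked(a,f), marked(b,b), marked(b,e), ready(b,e), ready(f,a)}
6. move(a,f)  →  {clear(b,a), clear(e,e), marked(a,f), marked(b,b), marked(b,e), marked(f,a), ready(b,e)}
optimal plan length = 6; 6 > 1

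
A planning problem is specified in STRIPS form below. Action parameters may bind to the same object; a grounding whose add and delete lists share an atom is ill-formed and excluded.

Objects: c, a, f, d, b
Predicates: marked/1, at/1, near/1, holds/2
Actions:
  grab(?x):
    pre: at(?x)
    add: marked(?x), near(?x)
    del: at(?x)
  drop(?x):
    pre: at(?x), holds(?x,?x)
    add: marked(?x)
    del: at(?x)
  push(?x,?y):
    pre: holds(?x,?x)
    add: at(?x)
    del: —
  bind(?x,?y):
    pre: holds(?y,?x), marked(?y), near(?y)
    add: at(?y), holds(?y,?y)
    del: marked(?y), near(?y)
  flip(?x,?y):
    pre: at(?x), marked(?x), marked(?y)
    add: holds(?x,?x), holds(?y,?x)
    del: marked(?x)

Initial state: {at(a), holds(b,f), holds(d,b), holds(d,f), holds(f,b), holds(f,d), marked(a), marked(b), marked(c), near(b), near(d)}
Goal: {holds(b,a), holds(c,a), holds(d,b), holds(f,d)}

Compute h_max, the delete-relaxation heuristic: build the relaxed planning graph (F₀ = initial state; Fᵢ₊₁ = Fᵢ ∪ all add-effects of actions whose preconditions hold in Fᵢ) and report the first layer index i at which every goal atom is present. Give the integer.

F0 = init (11 atoms)
F1 = F0 ∪ {at(b), holds(a,a), holds(b,a), holds(b,b), holds(c,a), near(a)}  (17 atoms)
goal ⊆ F1  ⇒  h_max = 1

1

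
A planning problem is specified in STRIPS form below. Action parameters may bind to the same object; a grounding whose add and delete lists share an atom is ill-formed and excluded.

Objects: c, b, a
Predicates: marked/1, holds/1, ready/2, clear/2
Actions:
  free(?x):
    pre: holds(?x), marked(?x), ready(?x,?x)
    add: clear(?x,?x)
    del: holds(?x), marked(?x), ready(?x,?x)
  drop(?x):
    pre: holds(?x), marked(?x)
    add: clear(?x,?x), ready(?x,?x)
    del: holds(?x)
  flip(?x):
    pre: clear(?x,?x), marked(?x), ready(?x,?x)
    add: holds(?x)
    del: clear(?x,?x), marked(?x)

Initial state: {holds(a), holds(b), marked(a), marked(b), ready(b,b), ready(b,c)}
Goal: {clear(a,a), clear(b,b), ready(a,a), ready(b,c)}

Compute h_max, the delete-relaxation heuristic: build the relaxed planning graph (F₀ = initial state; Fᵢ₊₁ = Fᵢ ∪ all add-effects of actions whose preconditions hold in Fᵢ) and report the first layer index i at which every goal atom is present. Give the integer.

F0 = init (6 atoms)
F1 = F0 ∪ {clear(a,a), clear(b,b), ready(a,a)}  (9 atoms)
goal ⊆ F1  ⇒  h_max = 1

1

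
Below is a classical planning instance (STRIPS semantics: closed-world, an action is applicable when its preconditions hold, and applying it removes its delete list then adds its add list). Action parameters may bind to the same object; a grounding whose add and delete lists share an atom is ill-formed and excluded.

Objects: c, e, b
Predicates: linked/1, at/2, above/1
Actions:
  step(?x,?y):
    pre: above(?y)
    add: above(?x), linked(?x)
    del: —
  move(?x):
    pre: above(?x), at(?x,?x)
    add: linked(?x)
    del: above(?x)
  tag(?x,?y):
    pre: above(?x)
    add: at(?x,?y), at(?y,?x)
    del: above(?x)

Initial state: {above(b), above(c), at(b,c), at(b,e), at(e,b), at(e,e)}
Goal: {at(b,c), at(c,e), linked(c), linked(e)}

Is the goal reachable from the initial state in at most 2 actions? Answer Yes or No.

1. step(c,c)  →  {above(b), above(c), at(b,c), at(b,e), at(e,b), at(e,e), linked(c)}
2. step(e,c)  →  {above(b), above(c), above(e), at(b,c), at(b,e), at(e,b), at(e,e), linked(c), linked(e)}
3. tag(c,e)  →  {above(b), above(e), at(b,c), at(b,e), at(c,e), at(e,b), at(e,c), at(e,e), linked(c), linked(e)}
optimal plan length = 3; 3 > 2

No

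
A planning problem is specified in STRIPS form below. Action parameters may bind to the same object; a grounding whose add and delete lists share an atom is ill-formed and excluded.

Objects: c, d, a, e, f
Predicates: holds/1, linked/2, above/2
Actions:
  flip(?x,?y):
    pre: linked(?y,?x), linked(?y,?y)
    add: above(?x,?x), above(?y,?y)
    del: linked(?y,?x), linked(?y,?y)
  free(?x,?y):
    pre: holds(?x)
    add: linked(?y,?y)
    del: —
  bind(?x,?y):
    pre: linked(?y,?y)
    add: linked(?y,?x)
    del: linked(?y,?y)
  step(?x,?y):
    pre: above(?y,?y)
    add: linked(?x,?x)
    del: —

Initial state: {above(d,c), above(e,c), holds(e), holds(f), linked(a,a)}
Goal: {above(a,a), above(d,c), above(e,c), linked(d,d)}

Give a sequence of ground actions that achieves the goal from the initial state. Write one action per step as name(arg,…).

1. flip(a,a)  →  {above(a,a), above(d,c), above(e,c), holds(e), holds(f)}
2. free(e,d)  →  {above(a,a), above(d,c), above(e,c), holds(e), holds(f), linked(d,d)}

flip(a,a); free(e,d)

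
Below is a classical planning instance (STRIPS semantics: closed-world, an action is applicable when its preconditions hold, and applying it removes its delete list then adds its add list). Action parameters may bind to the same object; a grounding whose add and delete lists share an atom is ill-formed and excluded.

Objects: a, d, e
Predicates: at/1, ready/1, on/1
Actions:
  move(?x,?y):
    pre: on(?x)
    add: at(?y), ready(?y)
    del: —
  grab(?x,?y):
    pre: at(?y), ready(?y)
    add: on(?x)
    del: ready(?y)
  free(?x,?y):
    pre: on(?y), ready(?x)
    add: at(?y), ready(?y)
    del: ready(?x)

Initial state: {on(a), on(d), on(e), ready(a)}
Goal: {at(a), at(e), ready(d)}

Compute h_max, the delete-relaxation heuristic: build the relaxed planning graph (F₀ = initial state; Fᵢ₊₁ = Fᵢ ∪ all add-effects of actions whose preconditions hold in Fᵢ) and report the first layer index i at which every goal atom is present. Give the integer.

1

F0 = init (4 atoms)
F1 = F0 ∪ {at(a), at(d), at(e), ready(d), ready(e)}  (9 atoms)
goal ⊆ F1  ⇒  h_max = 1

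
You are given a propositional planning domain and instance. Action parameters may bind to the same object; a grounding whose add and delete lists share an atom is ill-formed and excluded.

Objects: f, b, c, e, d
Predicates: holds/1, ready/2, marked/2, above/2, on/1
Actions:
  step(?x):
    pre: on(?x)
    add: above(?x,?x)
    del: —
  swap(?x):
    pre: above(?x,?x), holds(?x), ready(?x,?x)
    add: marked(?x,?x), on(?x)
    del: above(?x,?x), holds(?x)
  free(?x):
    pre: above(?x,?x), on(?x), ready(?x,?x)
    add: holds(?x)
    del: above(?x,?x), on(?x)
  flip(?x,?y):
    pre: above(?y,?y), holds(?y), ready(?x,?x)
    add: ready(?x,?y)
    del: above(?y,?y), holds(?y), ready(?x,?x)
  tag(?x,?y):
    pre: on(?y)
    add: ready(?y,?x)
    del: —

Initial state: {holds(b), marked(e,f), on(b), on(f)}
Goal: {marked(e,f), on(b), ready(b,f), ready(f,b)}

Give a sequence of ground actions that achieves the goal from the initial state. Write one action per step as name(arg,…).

1. tag(f,b)  →  {holds(b), marked(e,f), on(b), on(f), ready(b,f)}
2. tag(b,f)  →  {holds(b), marked(e,f), on(b), on(f), ready(b,f), ready(f,b)}

tag(f,b); tag(b,f)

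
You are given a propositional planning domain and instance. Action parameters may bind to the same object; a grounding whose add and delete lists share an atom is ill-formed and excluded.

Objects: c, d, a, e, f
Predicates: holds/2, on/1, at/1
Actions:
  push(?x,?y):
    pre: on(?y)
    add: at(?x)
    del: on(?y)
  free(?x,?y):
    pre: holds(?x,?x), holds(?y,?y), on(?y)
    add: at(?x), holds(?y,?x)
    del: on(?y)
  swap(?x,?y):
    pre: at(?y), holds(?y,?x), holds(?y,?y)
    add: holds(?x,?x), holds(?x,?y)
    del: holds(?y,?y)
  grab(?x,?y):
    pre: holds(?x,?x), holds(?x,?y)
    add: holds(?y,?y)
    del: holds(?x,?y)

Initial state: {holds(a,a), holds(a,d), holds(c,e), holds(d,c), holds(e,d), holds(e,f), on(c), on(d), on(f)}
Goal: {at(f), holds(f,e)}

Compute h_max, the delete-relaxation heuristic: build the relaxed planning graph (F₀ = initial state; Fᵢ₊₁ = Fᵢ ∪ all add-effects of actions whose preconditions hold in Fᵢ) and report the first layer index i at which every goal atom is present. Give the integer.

F0 = init (9 atoms)
F1 = F0 ∪ {at(a), at(c), at(d), at(e), at(f), holds(d,d)}  (15 atoms)
F2 = F1 ∪ {holds(c,c), holds(c,d), holds(d,a)}  (18 atoms)
F3 = F2 ∪ {holds(c,a), holds(e,c), holds(e,e)}  (21 atoms)
F4 = F3 ∪ {holds(a,c), holds(d,e), holds(f,e), holds(f,f)}  (25 atoms)
goal ⊆ F4  ⇒  h_max = 4

4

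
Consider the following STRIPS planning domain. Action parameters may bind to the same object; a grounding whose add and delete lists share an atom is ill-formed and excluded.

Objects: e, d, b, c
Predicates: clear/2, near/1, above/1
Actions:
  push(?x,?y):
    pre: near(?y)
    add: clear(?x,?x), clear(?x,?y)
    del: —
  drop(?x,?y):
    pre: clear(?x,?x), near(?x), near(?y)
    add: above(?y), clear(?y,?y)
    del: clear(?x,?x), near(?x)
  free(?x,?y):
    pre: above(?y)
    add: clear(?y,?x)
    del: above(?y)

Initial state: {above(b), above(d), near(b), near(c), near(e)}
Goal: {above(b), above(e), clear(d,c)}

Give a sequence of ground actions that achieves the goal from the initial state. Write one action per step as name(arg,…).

1. push(d,c)  →  {above(b), above(d), clear(d,c), clear(d,d), near(b), near(c), near(e)}
2. push(b,e)  →  {above(b), above(d), clear(b,b), clear(b,e), clear(d,c), clear(d,d), near(b), near(c), near(e)}
3. drop(b,e)  →  {above(b), above(d), above(e), clear(b,e), clear(d,c), clear(d,d), clear(e,e), near(c), near(e)}

push(d,c); push(b,e); drop(b,e)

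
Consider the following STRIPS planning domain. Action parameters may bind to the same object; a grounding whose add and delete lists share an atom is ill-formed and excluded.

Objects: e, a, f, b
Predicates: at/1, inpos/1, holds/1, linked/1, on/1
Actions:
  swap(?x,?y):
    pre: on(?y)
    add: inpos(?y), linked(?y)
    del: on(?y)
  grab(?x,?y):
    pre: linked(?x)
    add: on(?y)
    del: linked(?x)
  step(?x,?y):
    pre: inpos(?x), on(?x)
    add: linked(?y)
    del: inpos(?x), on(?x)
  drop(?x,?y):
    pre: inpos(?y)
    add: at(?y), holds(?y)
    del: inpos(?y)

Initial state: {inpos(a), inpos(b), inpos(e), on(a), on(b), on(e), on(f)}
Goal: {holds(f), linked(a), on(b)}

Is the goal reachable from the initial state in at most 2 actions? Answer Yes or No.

No

1. swap(e,a)  →  {inpos(a), inpos(b), inpos(e), linked(a), on(b), on(e), on(f)}
2. swap(e,f)  →  {inpos(a), inpos(b), inpos(e), inpos(f), linked(a), linked(f), on(b), on(e)}
3. drop(e,f)  →  {at(f), holds(f), inpos(a), inpos(b), inpos(e), linked(a), linked(f), on(b), on(e)}
optimal plan length = 3; 3 > 2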